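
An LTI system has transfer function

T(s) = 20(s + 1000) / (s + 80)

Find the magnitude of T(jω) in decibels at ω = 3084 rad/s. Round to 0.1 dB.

At s = jω = j3084:
zero (s+1000): 1000 + j3084 → |·| = √(1000²+3084²) = √10511056 ≈ 3242.1, ∠ = arctan(3084/1000) ≈ 72.03°
pole (s+80): 80 + j3084 → |·| = √(80²+3084²) = √9517456 ≈ 3085, ∠ = arctan(3084/80) ≈ 88.51°
|T| = 20 · 3242.1 / 3085 ≈ 21.018
Gain = 20 log₁₀(21.018) ≈ 26.45 dB

26.5 dB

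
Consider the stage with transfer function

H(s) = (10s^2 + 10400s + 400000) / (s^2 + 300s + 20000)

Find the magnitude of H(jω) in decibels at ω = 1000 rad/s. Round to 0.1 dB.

22.8 dB

Substitute s = j1000:
Numerator: 10(j1000)^2 + 10400(j1000) + 400000 = -9600000 + j10400000
Denominator: (j1000)^2 + 300(j1000) + 20000 = -980000 + j300000
|N| = √(9600000² + 10400000²) ≈ 1.4153e+07, ∠N ≈ 132.71°
|D| = √(980000² + 300000²) ≈ 1.0249e+06, ∠D ≈ 162.98°
|H| = 1.4153e+07 / 1.0249e+06 ≈ 13.809
Gain = 20 log₁₀(13.809) ≈ 22.80 dB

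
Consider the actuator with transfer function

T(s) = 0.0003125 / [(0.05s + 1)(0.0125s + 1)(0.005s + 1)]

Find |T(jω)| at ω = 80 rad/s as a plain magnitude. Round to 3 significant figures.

4.98e-05

At ω = 80 rad/s:
pole (1 + j80·0.05) = 1 + j4 → |·| ≈ 4.1231, ∠ ≈ 75.96°
pole (1 + j80·0.0125) = 1 + j1 → |·| ≈ 1.4142, ∠ ≈ 45.00°
pole (1 + j80·0.005) = 1 + j0.4 → |·| ≈ 1.077, ∠ ≈ 21.80°
|T| = 0.0003125 · 1 / (4.1231 · 1.4142 · 1.077) ≈ 4.9762e-05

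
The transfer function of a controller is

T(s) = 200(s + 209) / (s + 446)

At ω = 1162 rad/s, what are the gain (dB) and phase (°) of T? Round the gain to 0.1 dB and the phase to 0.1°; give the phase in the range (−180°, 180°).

At s = jω = j1162:
zero (s+209): 209 + j1162 → |·| = √(209²+1162²) = √1393925 ≈ 1180.6, ∠ = arctan(1162/209) ≈ 79.80°
pole (s+446): 446 + j1162 → |·| = √(446²+1162²) = √1549160 ≈ 1244.7, ∠ = arctan(1162/446) ≈ 69.00°
|T| = 200 · 1180.6 / 1244.7 ≈ 189.7
Gain = 20 log₁₀(189.7) ≈ 45.56 dB
∠T = 79.80° − 69.00° = 10.80°

45.6 dB, 10.8°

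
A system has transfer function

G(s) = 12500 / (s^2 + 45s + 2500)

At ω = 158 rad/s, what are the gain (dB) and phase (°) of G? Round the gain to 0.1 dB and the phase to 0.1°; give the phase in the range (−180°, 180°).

-5.5 dB, -162.4°

At s = jω = j158:
quadratic: (j158)² + 45·j158 + 2500 = -22464 + j7110 → |·| ≈ 23562, ∠ ≈ 162.44°
|G| = 12500 / 23562 ≈ 0.53052
Gain = 20 log₁₀(0.53052) ≈ -5.51 dB
∠G = 0.00° − 162.44° = -162.44°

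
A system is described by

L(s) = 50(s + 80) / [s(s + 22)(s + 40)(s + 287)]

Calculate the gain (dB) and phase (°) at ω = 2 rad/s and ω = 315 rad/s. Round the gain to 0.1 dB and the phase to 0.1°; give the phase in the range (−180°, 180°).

At s = jω = j2:
zero (s+80): 80 + j2 → |·| = √(80²+2²) = √6404 ≈ 80.025, ∠ = arctan(2/80) ≈ 1.43°
pole (s+22): 22 + j2 → |·| = √(22²+2²) = √488 ≈ 22.091, ∠ = arctan(2/22) ≈ 5.19°
pole (s+40): 40 + j2 → |·| = √(40²+2²) = √1604 ≈ 40.05, ∠ = arctan(2/40) ≈ 2.86°
pole (s+287): 287 + j2 → |·| = √(287²+2²) = √82373 ≈ 287.01, ∠ = arctan(2/287) ≈ 0.40°
pole at origin: |s| = 2, ∠ = 90.00° (in denominator)
|L| = 50 · 80.025 / 5.0786e+05 ≈ 0.0078786
Gain = 20 log₁₀(0.0078786) ≈ -42.07 dB
∠L = 1.43° − 98.45° = -97.02°

At s = jω = j315:
zero (s+80): 80 + j315 → |·| = √(80²+315²) = √105625 ≈ 325, ∠ = arctan(315/80) ≈ 75.75°
pole (s+22): 22 + j315 → |·| = √(22²+315²) = √99709 ≈ 315.77, ∠ = arctan(315/22) ≈ 86.00°
pole (s+40): 40 + j315 → |·| = √(40²+315²) = √100825 ≈ 317.53, ∠ = arctan(315/40) ≈ 82.76°
pole (s+287): 287 + j315 → |·| = √(287²+315²) = √181594 ≈ 426.14, ∠ = arctan(315/287) ≈ 47.66°
pole at origin: |s| = 315, ∠ = 90.00° (in denominator)
|L| = 50 · 325 / 1.3459e+10 ≈ 1.2074e-06
Gain = 20 log₁₀(1.2074e-06) ≈ -118.36 dB
∠L = 75.75° − 306.42° = -230.67° ≡ 129.33° (principal value)

ω = 2: -42.1 dB, -97.0°; ω = 315: -118.4 dB, 129.3°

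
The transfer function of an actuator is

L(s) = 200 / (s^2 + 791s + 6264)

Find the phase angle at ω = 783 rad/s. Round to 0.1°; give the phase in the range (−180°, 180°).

Substitute s = j783:
Numerator: 200 = 200 + j0
Denominator: (j783)^2 + 791(j783) + 6264 = -606825 + j619353
|N| = √(200² + 0²) ≈ 200, ∠N ≈ 0.00°
|D| = √(606825² + 619353²) ≈ 8.6708e+05, ∠D ≈ 134.41°
∠L = 0.00° − 134.41° = -134.41°

-134.4°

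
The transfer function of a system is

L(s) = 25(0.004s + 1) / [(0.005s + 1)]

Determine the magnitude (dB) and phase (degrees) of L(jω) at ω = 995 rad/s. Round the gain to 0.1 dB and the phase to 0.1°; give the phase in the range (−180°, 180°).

26.1 dB, -2.7°

At ω = 995 rad/s:
zero (1 + j995·0.004) = 1 + j3.98 → |·| ≈ 4.1037, ∠ ≈ 75.90°
pole (1 + j995·0.005) = 1 + j4.975 → |·| ≈ 5.0745, ∠ ≈ 78.63°
|L| = 25 · 4.1037 / (5.0745) ≈ 20.217
Gain = 20 log₁₀(20.217) ≈ 26.11 dB
∠L = (75.90°) − (78.63°) = -2.73°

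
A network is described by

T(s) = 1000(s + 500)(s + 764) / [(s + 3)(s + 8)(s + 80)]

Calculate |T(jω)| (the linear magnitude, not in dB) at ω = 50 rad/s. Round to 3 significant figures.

At s = jω = j50:
zero (s+500): 500 + j50 → |·| = √(500²+50²) = √252500 ≈ 502.49, ∠ = arctan(50/500) ≈ 5.71°
zero (s+764): 764 + j50 → |·| = √(764²+50²) = √586196 ≈ 765.63, ∠ = arctan(50/764) ≈ 3.74°
pole (s+3): 3 + j50 → |·| = √(3²+50²) = √2509 ≈ 50.09, ∠ = arctan(50/3) ≈ 86.57°
pole (s+8): 8 + j50 → |·| = √(8²+50²) = √2564 ≈ 50.636, ∠ = arctan(50/8) ≈ 80.91°
pole (s+80): 80 + j50 → |·| = √(80²+50²) = √8900 ≈ 94.34, ∠ = arctan(50/80) ≈ 32.01°
|T| = 1000 · 3.8472e+05 / 2.3928e+05 ≈ 1607.8

1.61e+03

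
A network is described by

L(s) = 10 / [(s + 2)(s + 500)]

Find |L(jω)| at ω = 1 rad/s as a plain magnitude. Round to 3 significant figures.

At s = jω = j1:
pole (s+2): 2 + j1 → |·| = √(2²+1²) = √5 ≈ 2.2361, ∠ = arctan(1/2) ≈ 26.57°
pole (s+500): 500 + j1 → |·| = √(500²+1²) = √250001 ≈ 500, ∠ = arctan(1/500) ≈ 0.11°
|L| = 10 / 1118 ≈ 0.0089445

0.00894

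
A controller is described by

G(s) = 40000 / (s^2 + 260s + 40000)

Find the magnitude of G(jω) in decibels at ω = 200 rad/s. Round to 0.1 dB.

At s = jω = j200:
quadratic: (j200)² + 260·j200 + 40000 = 0 + j52000 → |·| ≈ 52000, ∠ ≈ 90.00°
|G| = 40000 / 52000 ≈ 0.76923
Gain = 20 log₁₀(0.76923) ≈ -2.28 dB

-2.3 dB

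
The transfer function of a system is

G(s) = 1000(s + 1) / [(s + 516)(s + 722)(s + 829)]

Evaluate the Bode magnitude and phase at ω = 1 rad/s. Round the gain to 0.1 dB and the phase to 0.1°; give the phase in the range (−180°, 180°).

-106.8 dB, 44.7°

At s = jω = j1:
zero (s+1): 1 + j1 → |·| = √(1²+1²) = √2 ≈ 1.4142, ∠ = arctan(1/1) ≈ 45.00°
pole (s+516): 516 + j1 → |·| = √(516²+1²) = √266257 ≈ 516, ∠ = arctan(1/516) ≈ 0.11°
pole (s+722): 722 + j1 → |·| = √(722²+1²) = √521285 ≈ 722, ∠ = arctan(1/722) ≈ 0.08°
pole (s+829): 829 + j1 → |·| = √(829²+1²) = √687242 ≈ 829, ∠ = arctan(1/829) ≈ 0.07°
|G| = 1000 · 1.4142 / 3.0885e+08 ≈ 4.5789e-06
Gain = 20 log₁₀(4.5789e-06) ≈ -106.78 dB
∠G = 45.00° − 0.26° = 44.74°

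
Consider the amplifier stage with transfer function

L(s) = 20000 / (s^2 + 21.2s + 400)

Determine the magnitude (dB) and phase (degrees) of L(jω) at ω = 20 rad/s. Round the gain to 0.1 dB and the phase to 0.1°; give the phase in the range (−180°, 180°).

33.5 dB, -90.0°

At s = jω = j20:
quadratic: (j20)² + 21.2·j20 + 400 = 0 + j424 → |·| ≈ 424, ∠ ≈ 90.00°
|L| = 20000 / 424 ≈ 47.17
Gain = 20 log₁₀(47.17) ≈ 33.47 dB
∠L = 0.00° − 90.00° = -90.00°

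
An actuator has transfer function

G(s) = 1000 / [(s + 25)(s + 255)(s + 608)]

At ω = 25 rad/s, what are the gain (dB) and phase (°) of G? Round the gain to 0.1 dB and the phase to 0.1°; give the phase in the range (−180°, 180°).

-74.8 dB, -53.0°

At s = jω = j25:
pole (s+25): 25 + j25 → |·| = √(25²+25²) = √1250 ≈ 35.355, ∠ = arctan(25/25) ≈ 45.00°
pole (s+255): 255 + j25 → |·| = √(255²+25²) = √65650 ≈ 256.22, ∠ = arctan(25/255) ≈ 5.60°
pole (s+608): 608 + j25 → |·| = √(608²+25²) = √370289 ≈ 608.51, ∠ = arctan(25/608) ≈ 2.35°
|G| = 1000 / 5.5123e+06 ≈ 0.00018141
Gain = 20 log₁₀(0.00018141) ≈ -74.83 dB
∠G = 0.00° − 52.95° = -52.95°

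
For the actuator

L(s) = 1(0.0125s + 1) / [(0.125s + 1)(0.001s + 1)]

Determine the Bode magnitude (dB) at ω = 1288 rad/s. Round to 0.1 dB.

-24.2 dB

At ω = 1288 rad/s:
zero (1 + j1288·0.0125) = 1 + j16.1 → |·| ≈ 16.131, ∠ ≈ 86.45°
pole (1 + j1288·0.125) = 1 + j161 → |·| ≈ 161, ∠ ≈ 89.64°
pole (1 + j1288·0.001) = 1 + j1.288 → |·| ≈ 1.6306, ∠ ≈ 52.17°
|L| = 1 · 16.131 / (161 · 1.6306) ≈ 0.061445
Gain = 20 log₁₀(0.061445) ≈ -24.23 dB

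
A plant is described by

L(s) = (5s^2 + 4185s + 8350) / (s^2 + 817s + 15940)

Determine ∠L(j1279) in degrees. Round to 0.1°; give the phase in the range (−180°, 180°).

Substitute s = j1279:
Numerator: 5(j1279)^2 + 4185(j1279) + 8350 = -8170855 + j5352615
Denominator: (j1279)^2 + 817(j1279) + 15940 = -1619901 + j1044943
|N| = √(8170855² + 5352615²) ≈ 9.768e+06, ∠N ≈ 146.77°
|D| = √(1619901² + 1044943²) ≈ 1.9277e+06, ∠D ≈ 147.18°
∠L = 146.77° − 147.18° = -0.41°

-0.4°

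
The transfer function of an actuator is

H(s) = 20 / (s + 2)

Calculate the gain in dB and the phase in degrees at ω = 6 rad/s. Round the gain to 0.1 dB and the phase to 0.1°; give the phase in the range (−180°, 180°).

Substitute s = j6:
Numerator: 20 = 20 + j0
Denominator: (j6) + 2 = 2 + j6
|N| = √(20² + 0²) ≈ 20, ∠N ≈ 0.00°
|D| = √(2² + 6²) ≈ 6.3246, ∠D ≈ 71.57°
|H| = 20 / 6.3246 ≈ 3.1623
Gain = 20 log₁₀(3.1623) ≈ 10.00 dB
∠H = 0.00° − 71.57° = -71.57°

10.0 dB, -71.6°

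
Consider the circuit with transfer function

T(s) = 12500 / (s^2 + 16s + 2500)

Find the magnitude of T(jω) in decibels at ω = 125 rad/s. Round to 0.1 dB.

-0.5 dB

At s = jω = j125:
quadratic: (j125)² + 16·j125 + 2500 = -13125 + j2000 → |·| ≈ 13277, ∠ ≈ 171.34°
|T| = 12500 / 13277 ≈ 0.94148
Gain = 20 log₁₀(0.94148) ≈ -0.52 dB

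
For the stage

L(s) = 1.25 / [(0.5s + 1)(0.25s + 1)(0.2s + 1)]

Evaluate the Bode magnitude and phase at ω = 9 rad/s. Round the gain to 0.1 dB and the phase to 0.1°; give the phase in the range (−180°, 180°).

-25.4 dB, 155.5°

At ω = 9 rad/s:
pole (1 + j9·0.5) = 1 + j4.5 → |·| ≈ 4.6098, ∠ ≈ 77.47°
pole (1 + j9·0.25) = 1 + j2.25 → |·| ≈ 2.4622, ∠ ≈ 66.04°
pole (1 + j9·0.2) = 1 + j1.8 → |·| ≈ 2.0591, ∠ ≈ 60.95°
|L| = 1.25 · 1 / (4.6098 · 2.4622 · 2.0591) ≈ 0.053484
Gain = 20 log₁₀(0.053484) ≈ -25.44 dB
∠L = (0°) − (77.47° + 66.04° + 60.95°) = -204.46° ≡ 155.54° (principal value)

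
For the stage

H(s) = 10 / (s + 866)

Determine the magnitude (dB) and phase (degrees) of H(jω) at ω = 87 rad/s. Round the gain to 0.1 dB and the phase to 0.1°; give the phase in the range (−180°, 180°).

At s = jω = j87:
pole (s+866): 866 + j87 → |·| = √(866²+87²) = √757525 ≈ 870.36, ∠ = arctan(87/866) ≈ 5.74°
|H| = 10 / 870.36 ≈ 0.011489
Gain = 20 log₁₀(0.011489) ≈ -38.79 dB
∠H = 0.00° − 5.74° = -5.74°

-38.8 dB, -5.7°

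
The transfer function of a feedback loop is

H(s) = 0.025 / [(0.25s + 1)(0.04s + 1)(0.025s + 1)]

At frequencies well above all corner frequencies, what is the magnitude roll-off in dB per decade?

-60 dB/decade

Each pole contributes −20 dB/decade at high frequency; each zero contributes +20 dB/decade.
Net: 0 zero(s) − 3 pole(s) → -60 dB/decade.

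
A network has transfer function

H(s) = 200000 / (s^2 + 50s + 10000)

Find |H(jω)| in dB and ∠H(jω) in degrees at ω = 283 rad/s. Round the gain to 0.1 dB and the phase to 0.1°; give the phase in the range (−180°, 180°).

At s = jω = j283:
quadratic: (j283)² + 50·j283 + 10000 = -70089 + j14150 → |·| ≈ 71503, ∠ ≈ 168.59°
|H| = 200000 / 71503 ≈ 2.7971
Gain = 20 log₁₀(2.7971) ≈ 8.93 dB
∠H = 0.00° − 168.59° = -168.59°

8.9 dB, -168.6°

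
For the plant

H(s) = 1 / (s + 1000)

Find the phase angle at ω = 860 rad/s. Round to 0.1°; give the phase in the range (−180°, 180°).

-40.7°

Substitute s = j860:
Numerator: 1 = 1 + j0
Denominator: (j860) + 1000 = 1000 + j860
|N| = √(1² + 0²) ≈ 1, ∠N ≈ 0.00°
|D| = √(1000² + 860²) ≈ 1318.9, ∠D ≈ 40.70°
∠H = 0.00° − 40.70° = -40.70°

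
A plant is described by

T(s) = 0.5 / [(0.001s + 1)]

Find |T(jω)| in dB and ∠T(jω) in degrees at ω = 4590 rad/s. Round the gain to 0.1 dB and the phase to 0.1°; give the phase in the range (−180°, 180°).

-19.5 dB, -77.7°

At ω = 4590 rad/s:
pole (1 + j4590·0.001) = 1 + j4.59 → |·| ≈ 4.6977, ∠ ≈ 77.71°
|T| = 0.5 · 1 / (4.6977) ≈ 0.10644
Gain = 20 log₁₀(0.10644) ≈ -19.46 dB
∠T = (0°) − (77.71°) = -77.71°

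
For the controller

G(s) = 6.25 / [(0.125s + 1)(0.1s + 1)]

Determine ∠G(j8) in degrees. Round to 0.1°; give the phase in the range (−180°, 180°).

At ω = 8 rad/s:
pole (1 + j8·0.125) = 1 + j1 → |·| ≈ 1.4142, ∠ ≈ 45.00°
pole (1 + j8·0.1) = 1 + j0.8 → |·| ≈ 1.2806, ∠ ≈ 38.66°
∠G = (0°) − (45.00° + 38.66°) = -83.66°

-83.7°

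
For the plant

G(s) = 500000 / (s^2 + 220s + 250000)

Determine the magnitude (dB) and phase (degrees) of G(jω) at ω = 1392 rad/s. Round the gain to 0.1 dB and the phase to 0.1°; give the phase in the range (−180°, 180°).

-10.7 dB, -169.7°

At s = jω = j1392:
quadratic: (j1392)² + 220·j1392 + 250000 = -1687664 + j306240 → |·| ≈ 1.7152e+06, ∠ ≈ 169.72°
|G| = 500000 / 1.7152e+06 ≈ 0.29151
Gain = 20 log₁₀(0.29151) ≈ -10.71 dB
∠G = 0.00° − 169.72° = -169.72°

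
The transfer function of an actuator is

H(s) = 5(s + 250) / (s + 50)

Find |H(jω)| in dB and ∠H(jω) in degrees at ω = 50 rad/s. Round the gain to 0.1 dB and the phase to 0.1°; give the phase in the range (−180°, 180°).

25.1 dB, -33.7°

At s = jω = j50:
zero (s+250): 250 + j50 → |·| = √(250²+50²) = √65000 ≈ 254.95, ∠ = arctan(50/250) ≈ 11.31°
pole (s+50): 50 + j50 → |·| = √(50²+50²) = √5000 ≈ 70.711, ∠ = arctan(50/50) ≈ 45.00°
|H| = 5 · 254.95 / 70.711 ≈ 18.028
Gain = 20 log₁₀(18.028) ≈ 25.12 dB
∠H = 11.31° − 45.00° = -33.69°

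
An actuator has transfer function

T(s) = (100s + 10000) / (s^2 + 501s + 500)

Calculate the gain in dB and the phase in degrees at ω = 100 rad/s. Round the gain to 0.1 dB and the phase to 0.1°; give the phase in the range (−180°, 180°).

Substitute s = j100:
Numerator: 100(j100) + 10000 = 10000 + j10000
Denominator: (j100)^2 + 501(j100) + 500 = -9500 + j50100
|N| = √(10000² + 10000²) ≈ 14142, ∠N ≈ 45.00°
|D| = √(9500² + 50100²) ≈ 50993, ∠D ≈ 100.74°
|T| = 14142 / 50993 ≈ 0.27733
Gain = 20 log₁₀(0.27733) ≈ -11.14 dB
∠T = 45.00° − 100.74° = -55.74°

-11.1 dB, -55.7°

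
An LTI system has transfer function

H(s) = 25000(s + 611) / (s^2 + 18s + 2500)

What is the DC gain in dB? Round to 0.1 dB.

75.7 dB

H(0) = 25000·611 / 2500 = 6110
20 log₁₀(6110) ≈ 75.72 dB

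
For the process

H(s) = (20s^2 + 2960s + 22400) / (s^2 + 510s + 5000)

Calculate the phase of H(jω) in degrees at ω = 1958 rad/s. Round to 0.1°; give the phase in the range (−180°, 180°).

Substitute s = j1958:
Numerator: 20(j1958)^2 + 2960(j1958) + 22400 = -76652880 + j5795680
Denominator: (j1958)^2 + 510(j1958) + 5000 = -3828764 + j998580
|N| = √(76652880² + 5795680²) ≈ 7.6872e+07, ∠N ≈ 175.68°
|D| = √(3828764² + 998580²) ≈ 3.9568e+06, ∠D ≈ 165.38°
∠H = 175.68° − 165.38° = 10.30°

10.3°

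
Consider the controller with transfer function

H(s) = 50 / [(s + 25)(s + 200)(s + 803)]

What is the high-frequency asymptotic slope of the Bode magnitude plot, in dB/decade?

-60 dB/decade

Each pole contributes −20 dB/decade at high frequency; each zero contributes +20 dB/decade.
Net: 0 zero(s) − 3 pole(s) → -60 dB/decade.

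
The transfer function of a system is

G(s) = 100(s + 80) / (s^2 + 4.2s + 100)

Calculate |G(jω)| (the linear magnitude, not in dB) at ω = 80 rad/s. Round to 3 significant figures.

At s = jω = j80:
zero (s+80): 80 + j80 → |·| = √(80²+80²) = √12800 ≈ 113.14, ∠ = arctan(80/80) ≈ 45.00°
quadratic: (j80)² + 4.2·j80 + 100 = -6300 + j336 → |·| ≈ 6309, ∠ ≈ 176.95°
|G| = 100 · 113.14 / 6309 ≈ 1.7933

1.79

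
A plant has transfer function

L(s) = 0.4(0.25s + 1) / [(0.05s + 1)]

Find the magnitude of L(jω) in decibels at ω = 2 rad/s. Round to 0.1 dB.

At ω = 2 rad/s:
zero (1 + j2·0.25) = 1 + j0.5 → |·| ≈ 1.118, ∠ ≈ 26.57°
pole (1 + j2·0.05) = 1 + j0.1 → |·| ≈ 1.005, ∠ ≈ 5.71°
|L| = 0.4 · 1.118 / (1.005) ≈ 0.44498
Gain = 20 log₁₀(0.44498) ≈ -7.03 dB

-7.0 dB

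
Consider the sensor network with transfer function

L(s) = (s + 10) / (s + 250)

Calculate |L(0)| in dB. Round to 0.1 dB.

L(0) = 1·10 / (250) = 0.04
20 log₁₀(0.04) ≈ -27.96 dB

-28.0 dB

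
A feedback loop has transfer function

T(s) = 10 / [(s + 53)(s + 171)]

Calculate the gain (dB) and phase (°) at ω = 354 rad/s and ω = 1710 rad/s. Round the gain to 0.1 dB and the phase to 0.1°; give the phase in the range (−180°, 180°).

At s = jω = j354:
pole (s+53): 53 + j354 → |·| = √(53²+354²) = √128125 ≈ 357.95, ∠ = arctan(354/53) ≈ 81.49°
pole (s+171): 171 + j354 → |·| = √(171²+354²) = √154557 ≈ 393.14, ∠ = arctan(354/171) ≈ 64.22°
|T| = 10 / 1.4072e+05 ≈ 7.1063e-05
Gain = 20 log₁₀(7.1063e-05) ≈ -82.97 dB
∠T = 0.00° − 145.71° = -145.71°

At s = jω = j1710:
pole (s+53): 53 + j1710 → |·| = √(53²+1710²) = √2926909 ≈ 1710.8, ∠ = arctan(1710/53) ≈ 88.22°
pole (s+171): 171 + j1710 → |·| = √(171²+1710²) = √2953341 ≈ 1718.5, ∠ = arctan(1710/171) ≈ 84.29°
|T| = 10 / 2.94e+06 ≈ 3.4014e-06
Gain = 20 log₁₀(3.4014e-06) ≈ -109.37 dB
∠T = 0.00° − 172.51° = -172.51°

ω = 354: -83.0 dB, -145.7°; ω = 1710: -109.4 dB, -172.5°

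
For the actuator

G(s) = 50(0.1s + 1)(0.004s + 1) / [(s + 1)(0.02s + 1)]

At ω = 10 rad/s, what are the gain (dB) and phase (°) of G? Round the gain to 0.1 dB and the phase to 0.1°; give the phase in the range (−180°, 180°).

At ω = 10 rad/s:
zero (1 + j10·0.1) = 1 + j1 → |·| ≈ 1.4142, ∠ ≈ 45.00°
zero (1 + j10·0.004) = 1 + j0.04 → |·| ≈ 1.0008, ∠ ≈ 2.29°
pole (1 + j10·1) = 1 + j10 → |·| ≈ 10.05, ∠ ≈ 84.29°
pole (1 + j10·0.02) = 1 + j0.2 → |·| ≈ 1.0198, ∠ ≈ 11.31°
|G| = 50 · 1.4142 · 1.0008 / (10.05 · 1.0198) ≈ 6.9047
Gain = 20 log₁₀(6.9047) ≈ 16.78 dB
∠G = (45.00° + 2.29°) − (84.29° + 11.31°) = -48.31°

16.8 dB, -48.3°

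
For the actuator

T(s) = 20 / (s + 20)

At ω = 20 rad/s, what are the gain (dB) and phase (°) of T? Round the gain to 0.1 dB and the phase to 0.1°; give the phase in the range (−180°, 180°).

-3.0 dB, -45.0°

Substitute s = j20:
Numerator: 20 = 20 + j0
Denominator: (j20) + 20 = 20 + j20
|N| = √(20² + 0²) ≈ 20, ∠N ≈ 0.00°
|D| = √(20² + 20²) ≈ 28.284, ∠D ≈ 45.00°
|T| = 20 / 28.284 ≈ 0.70711
Gain = 20 log₁₀(0.70711) ≈ -3.01 dB
∠T = 0.00° − 45.00° = -45.00°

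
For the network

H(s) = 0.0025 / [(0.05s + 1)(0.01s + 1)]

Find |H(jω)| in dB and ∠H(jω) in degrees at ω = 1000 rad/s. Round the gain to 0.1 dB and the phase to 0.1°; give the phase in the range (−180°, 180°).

-106.1 dB, -173.1°

At ω = 1000 rad/s:
pole (1 + j1000·0.05) = 1 + j50 → |·| ≈ 50.01, ∠ ≈ 88.85°
pole (1 + j1000·0.01) = 1 + j10 → |·| ≈ 10.05, ∠ ≈ 84.29°
|H| = 0.0025 · 1 / (50.01 · 10.05) ≈ 4.9741e-06
Gain = 20 log₁₀(4.9741e-06) ≈ -106.07 dB
∠H = (0°) − (88.85° + 84.29°) = -173.14°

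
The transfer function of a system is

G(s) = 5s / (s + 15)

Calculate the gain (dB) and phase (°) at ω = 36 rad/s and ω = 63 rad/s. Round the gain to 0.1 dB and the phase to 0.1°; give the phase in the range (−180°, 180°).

At s = jω = j36:
zero at origin: s = j36 → |·| = 36, ∠ = 90.00°
pole (s+15): 15 + j36 → |·| = √(15²+36²) = √1521 ≈ 39, ∠ = arctan(36/15) ≈ 67.38°
|G| = 5 · 36 / 39 ≈ 4.6154
Gain = 20 log₁₀(4.6154) ≈ 13.28 dB
∠G = 90.00° − 67.38° = 22.62°

At s = jω = j63:
zero at origin: s = j63 → |·| = 63, ∠ = 90.00°
pole (s+15): 15 + j63 → |·| = √(15²+63²) = √4194 ≈ 64.761, ∠ = arctan(63/15) ≈ 76.61°
|G| = 5 · 63 / 64.761 ≈ 4.864
Gain = 20 log₁₀(4.864) ≈ 13.74 dB
∠G = 90.00° − 76.61° = 13.39°

ω = 36: 13.3 dB, 22.6°; ω = 63: 13.7 dB, 13.4°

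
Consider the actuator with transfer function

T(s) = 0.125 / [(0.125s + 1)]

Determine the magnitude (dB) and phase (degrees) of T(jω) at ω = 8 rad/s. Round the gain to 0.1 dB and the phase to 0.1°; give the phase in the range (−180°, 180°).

-21.1 dB, -45.0°

At ω = 8 rad/s:
pole (1 + j8·0.125) = 1 + j1 → |·| ≈ 1.4142, ∠ ≈ 45.00°
|T| = 0.125 · 1 / (1.4142) ≈ 0.088389
Gain = 20 log₁₀(0.088389) ≈ -21.07 dB
∠T = (0°) − (45.00°) = -45.00°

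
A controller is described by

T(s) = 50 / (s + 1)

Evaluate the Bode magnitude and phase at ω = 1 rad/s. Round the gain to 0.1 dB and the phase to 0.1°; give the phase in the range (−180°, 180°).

31.0 dB, -45.0°

Substitute s = j1:
Numerator: 50 = 50 + j0
Denominator: (j1) + 1 = 1 + j1
|N| = √(50² + 0²) ≈ 50, ∠N ≈ 0.00°
|D| = √(1² + 1²) ≈ 1.4142, ∠D ≈ 45.00°
|T| = 50 / 1.4142 ≈ 35.356
Gain = 20 log₁₀(35.356) ≈ 30.97 dB
∠T = 0.00° − 45.00° = -45.00°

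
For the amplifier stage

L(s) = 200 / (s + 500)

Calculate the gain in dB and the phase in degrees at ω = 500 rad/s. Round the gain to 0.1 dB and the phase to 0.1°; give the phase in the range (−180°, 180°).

-11.0 dB, -45.0°

Substitute s = j500:
Numerator: 200 = 200 + j0
Denominator: (j500) + 500 = 500 + j500
|N| = √(200² + 0²) ≈ 200, ∠N ≈ 0.00°
|D| = √(500² + 500²) ≈ 707.11, ∠D ≈ 45.00°
|L| = 200 / 707.11 ≈ 0.28284
Gain = 20 log₁₀(0.28284) ≈ -10.97 dB
∠L = 0.00° − 45.00° = -45.00°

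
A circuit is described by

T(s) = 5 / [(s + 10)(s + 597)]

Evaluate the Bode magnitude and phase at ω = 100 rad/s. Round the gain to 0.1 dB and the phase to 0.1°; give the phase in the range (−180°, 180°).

At s = jω = j100:
pole (s+10): 10 + j100 → |·| = √(10²+100²) = √10100 ≈ 100.5, ∠ = arctan(100/10) ≈ 84.29°
pole (s+597): 597 + j100 → |·| = √(597²+100²) = √366409 ≈ 605.32, ∠ = arctan(100/597) ≈ 9.51°
|T| = 5 / 60835 ≈ 8.219e-05
Gain = 20 log₁₀(8.219e-05) ≈ -81.70 dB
∠T = 0.00° − 93.80° = -93.80°

-81.7 dB, -93.8°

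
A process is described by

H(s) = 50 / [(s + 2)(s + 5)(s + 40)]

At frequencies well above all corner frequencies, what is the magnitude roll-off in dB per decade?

Each pole contributes −20 dB/decade at high frequency; each zero contributes +20 dB/decade.
Net: 0 zero(s) − 3 pole(s) → -60 dB/decade.

-60 dB/decade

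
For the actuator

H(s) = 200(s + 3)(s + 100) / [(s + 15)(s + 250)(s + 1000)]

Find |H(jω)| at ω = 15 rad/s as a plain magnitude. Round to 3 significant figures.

At s = jω = j15:
zero (s+3): 3 + j15 → |·| = √(3²+15²) = √234 ≈ 15.297, ∠ = arctan(15/3) ≈ 78.69°
zero (s+100): 100 + j15 → |·| = √(100²+15²) = √10225 ≈ 101.12, ∠ = arctan(15/100) ≈ 8.53°
pole (s+15): 15 + j15 → |·| = √(15²+15²) = √450 ≈ 21.213, ∠ = arctan(15/15) ≈ 45.00°
pole (s+250): 250 + j15 → |·| = √(250²+15²) = √62725 ≈ 250.45, ∠ = arctan(15/250) ≈ 3.43°
pole (s+1000): 1000 + j15 → |·| = √(1000²+15²) = √1000225 ≈ 1000.1, ∠ = arctan(15/1000) ≈ 0.86°
|H| = 200 · 1546.8 / 5.3133e+06 ≈ 0.058224

0.0582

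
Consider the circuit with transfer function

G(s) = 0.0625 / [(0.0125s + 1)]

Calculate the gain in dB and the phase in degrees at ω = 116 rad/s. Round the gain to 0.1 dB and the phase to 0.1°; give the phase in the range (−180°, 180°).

At ω = 116 rad/s:
pole (1 + j116·0.0125) = 1 + j1.45 → |·| ≈ 1.7614, ∠ ≈ 55.41°
|G| = 0.0625 · 1 / (1.7614) ≈ 0.035483
Gain = 20 log₁₀(0.035483) ≈ -29.00 dB
∠G = (0°) − (55.41°) = -55.41°

-29.0 dB, -55.4°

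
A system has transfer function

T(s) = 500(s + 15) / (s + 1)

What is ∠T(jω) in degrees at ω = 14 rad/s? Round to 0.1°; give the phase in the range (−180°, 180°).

At s = jω = j14:
zero (s+15): 15 + j14 → |·| = √(15²+14²) = √421 ≈ 20.518, ∠ = arctan(14/15) ≈ 43.03°
pole (s+1): 1 + j14 → |·| = √(1²+14²) = √197 ≈ 14.036, ∠ = arctan(14/1) ≈ 85.91°
∠T = 43.03° − 85.91° = -42.88°

-42.9°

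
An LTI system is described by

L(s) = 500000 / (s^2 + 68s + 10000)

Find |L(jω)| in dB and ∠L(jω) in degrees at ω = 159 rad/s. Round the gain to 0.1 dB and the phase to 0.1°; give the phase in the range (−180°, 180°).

At s = jω = j159:
quadratic: (j159)² + 68·j159 + 10000 = -15281 + j10812 → |·| ≈ 18719, ∠ ≈ 144.72°
|L| = 500000 / 18719 ≈ 26.711
Gain = 20 log₁₀(26.711) ≈ 28.53 dB
∠L = 0.00° − 144.72° = -144.72°

28.5 dB, -144.7°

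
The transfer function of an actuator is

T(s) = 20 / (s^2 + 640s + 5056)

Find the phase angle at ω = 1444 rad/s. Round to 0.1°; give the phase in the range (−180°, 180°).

-156.0°

Substitute s = j1444:
Numerator: 20 = 20 + j0
Denominator: (j1444)^2 + 640(j1444) + 5056 = -2080080 + j924160
|N| = √(20² + 0²) ≈ 20, ∠N ≈ 0.00°
|D| = √(2080080² + 924160²) ≈ 2.2761e+06, ∠D ≈ 156.04°
∠T = 0.00° − 156.04° = -156.04°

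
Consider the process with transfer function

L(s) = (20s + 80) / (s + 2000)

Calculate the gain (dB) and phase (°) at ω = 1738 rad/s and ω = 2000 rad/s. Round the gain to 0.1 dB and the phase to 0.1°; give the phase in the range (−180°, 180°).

Substitute s = j1738:
Numerator: 20(j1738) + 80 = 80 + j34760
Denominator: (j1738) + 2000 = 2000 + j1738
|N| = √(80² + 34760²) ≈ 34760, ∠N ≈ 89.87°
|D| = √(2000² + 1738²) ≈ 2649.6, ∠D ≈ 40.99°
|L| = 34760 / 2649.6 ≈ 13.119
Gain = 20 log₁₀(13.119) ≈ 22.36 dB
∠L = 89.87° − 40.99° = 48.88°

Substitute s = j2000:
Numerator: 20(j2000) + 80 = 80 + j40000
Denominator: (j2000) + 2000 = 2000 + j2000
|N| = √(80² + 40000²) ≈ 40000, ∠N ≈ 89.89°
|D| = √(2000² + 2000²) ≈ 2828.4, ∠D ≈ 45.00°
|L| = 40000 / 2828.4 ≈ 14.142
Gain = 20 log₁₀(14.142) ≈ 23.01 dB
∠L = 89.89° − 45.00° = 44.89°

ω = 1738: 22.4 dB, 48.9°; ω = 2000: 23.0 dB, 44.9°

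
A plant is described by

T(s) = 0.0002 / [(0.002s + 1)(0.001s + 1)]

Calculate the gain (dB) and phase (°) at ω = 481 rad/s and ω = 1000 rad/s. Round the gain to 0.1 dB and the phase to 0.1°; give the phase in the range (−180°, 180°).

At ω = 481 rad/s:
pole (1 + j481·0.002) = 1 + j0.962 → |·| ≈ 1.3876, ∠ ≈ 43.89°
pole (1 + j481·0.001) = 1 + j0.481 → |·| ≈ 1.1097, ∠ ≈ 25.69°
|T| = 0.0002 · 1 / (1.3876 · 1.1097) ≈ 0.00012989
Gain = 20 log₁₀(0.00012989) ≈ -77.73 dB
∠T = (0°) − (43.89° + 25.69°) = -69.58°

At ω = 1000 rad/s:
pole (1 + j1000·0.002) = 1 + j2 → |·| ≈ 2.2361, ∠ ≈ 63.43°
pole (1 + j1000·0.001) = 1 + j1 → |·| ≈ 1.4142, ∠ ≈ 45.00°
|T| = 0.0002 · 1 / (2.2361 · 1.4142) ≈ 6.3245e-05
Gain = 20 log₁₀(6.3245e-05) ≈ -83.98 dB
∠T = (0°) − (63.43° + 45.00°) = -108.43°

ω = 481: -77.7 dB, -69.6°; ω = 1000: -84.0 dB, -108.4°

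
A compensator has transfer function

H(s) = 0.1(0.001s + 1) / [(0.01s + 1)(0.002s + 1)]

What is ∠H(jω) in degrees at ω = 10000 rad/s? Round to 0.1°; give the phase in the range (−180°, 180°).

At ω = 10000 rad/s:
zero (1 + j10000·0.001) = 1 + j10 → |·| ≈ 10.05, ∠ ≈ 84.29°
pole (1 + j10000·0.01) = 1 + j100 → |·| ≈ 100, ∠ ≈ 89.43°
pole (1 + j10000·0.002) = 1 + j20 → |·| ≈ 20.025, ∠ ≈ 87.14°
∠H = (84.29°) − (89.43° + 87.14°) = -92.28°

-92.3°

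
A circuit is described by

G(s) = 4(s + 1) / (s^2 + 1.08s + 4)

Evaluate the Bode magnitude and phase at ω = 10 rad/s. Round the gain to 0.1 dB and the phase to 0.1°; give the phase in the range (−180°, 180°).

At s = jω = j10:
zero (s+1): 1 + j10 → |·| = √(1²+10²) = √101 ≈ 10.05, ∠ = arctan(10/1) ≈ 84.29°
quadratic: (j10)² + 1.08·j10 + 4 = -96 + j10.8 → |·| ≈ 96.606, ∠ ≈ 173.58°
|G| = 4 · 10.05 / 96.606 ≈ 0.41612
Gain = 20 log₁₀(0.41612) ≈ -7.62 dB
∠G = 84.29° − 173.58° = -89.29°

-7.6 dB, -89.3°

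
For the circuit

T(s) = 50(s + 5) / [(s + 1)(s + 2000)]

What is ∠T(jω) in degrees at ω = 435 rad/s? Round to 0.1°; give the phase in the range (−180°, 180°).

At s = jω = j435:
zero (s+5): 5 + j435 → |·| = √(5²+435²) = √189250 ≈ 435.03, ∠ = arctan(435/5) ≈ 89.34°
pole (s+1): 1 + j435 → |·| = √(1²+435²) = √189226 ≈ 435, ∠ = arctan(435/1) ≈ 89.87°
pole (s+2000): 2000 + j435 → |·| = √(2000²+435²) = √4189225 ≈ 2046.8, ∠ = arctan(435/2000) ≈ 12.27°
∠T = 89.34° − 102.14° = -12.80°

-12.8°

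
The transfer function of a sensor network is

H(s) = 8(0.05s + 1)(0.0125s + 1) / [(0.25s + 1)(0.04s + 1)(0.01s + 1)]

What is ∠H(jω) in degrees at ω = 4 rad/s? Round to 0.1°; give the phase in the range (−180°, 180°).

At ω = 4 rad/s:
zero (1 + j4·0.05) = 1 + j0.2 → |·| ≈ 1.0198, ∠ ≈ 11.31°
zero (1 + j4·0.0125) = 1 + j0.05 → |·| ≈ 1.0012, ∠ ≈ 2.86°
pole (1 + j4·0.25) = 1 + j1 → |·| ≈ 1.4142, ∠ ≈ 45.00°
pole (1 + j4·0.04) = 1 + j0.16 → |·| ≈ 1.0127, ∠ ≈ 9.09°
pole (1 + j4·0.01) = 1 + j0.04 → |·| ≈ 1.0008, ∠ ≈ 2.29°
∠H = (11.31° + 2.86°) − (45.00° + 9.09° + 2.29°) = -42.21°

-42.2°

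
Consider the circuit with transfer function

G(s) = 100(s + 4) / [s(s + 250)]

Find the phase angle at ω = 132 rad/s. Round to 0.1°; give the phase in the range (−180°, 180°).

At s = jω = j132:
zero (s+4): 4 + j132 → |·| = √(4²+132²) = √17440 ≈ 132.06, ∠ = arctan(132/4) ≈ 88.26°
pole (s+250): 250 + j132 → |·| = √(250²+132²) = √79924 ≈ 282.71, ∠ = arctan(132/250) ≈ 27.83°
pole at origin: |s| = 132, ∠ = 90.00° (in denominator)
∠G = 88.26° − 117.83° = -29.57°

-29.6°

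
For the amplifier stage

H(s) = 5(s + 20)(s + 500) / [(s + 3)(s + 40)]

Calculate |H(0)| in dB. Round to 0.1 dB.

H(0) = 5·20·500 / (3·40) ≈ 416.67
20 log₁₀(416.67) ≈ 52.40 dB

52.4 dB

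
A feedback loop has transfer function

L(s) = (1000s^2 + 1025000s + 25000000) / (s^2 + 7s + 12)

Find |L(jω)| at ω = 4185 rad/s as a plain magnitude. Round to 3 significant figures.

1.03e+03

Substitute s = j4185:
Numerator: 1000(j4185)^2 + 1025000(j4185) + 25000000 = -17489225000 + j4289625000
Denominator: (j4185)^2 + 7(j4185) + 12 = -17514213 + j29295
|N| = √(17489225000² + 4289625000²) ≈ 1.8008e+10, ∠N ≈ 166.22°
|D| = √(17514213² + 29295²) ≈ 1.7514e+07, ∠D ≈ 179.90°
|L| = 1.8008e+10 / 1.7514e+07 ≈ 1028.2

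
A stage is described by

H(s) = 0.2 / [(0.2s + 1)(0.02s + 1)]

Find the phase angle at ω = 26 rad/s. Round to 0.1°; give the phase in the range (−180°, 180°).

At ω = 26 rad/s:
pole (1 + j26·0.2) = 1 + j5.2 → |·| ≈ 5.2953, ∠ ≈ 79.11°
pole (1 + j26·0.02) = 1 + j0.52 → |·| ≈ 1.1271, ∠ ≈ 27.47°
∠H = (0°) − (79.11° + 27.47°) = -106.58°

-106.6°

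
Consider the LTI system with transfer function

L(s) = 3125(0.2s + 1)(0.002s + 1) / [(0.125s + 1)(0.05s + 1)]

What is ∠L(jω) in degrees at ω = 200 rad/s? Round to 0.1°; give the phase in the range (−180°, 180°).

-61.6°

At ω = 200 rad/s:
zero (1 + j200·0.2) = 1 + j40 → |·| ≈ 40.012, ∠ ≈ 88.57°
zero (1 + j200·0.002) = 1 + j0.4 → |·| ≈ 1.077, ∠ ≈ 21.80°
pole (1 + j200·0.125) = 1 + j25 → |·| ≈ 25.02, ∠ ≈ 87.71°
pole (1 + j200·0.05) = 1 + j10 → |·| ≈ 10.05, ∠ ≈ 84.29°
∠L = (88.57° + 21.80°) − (87.71° + 84.29°) = -61.63°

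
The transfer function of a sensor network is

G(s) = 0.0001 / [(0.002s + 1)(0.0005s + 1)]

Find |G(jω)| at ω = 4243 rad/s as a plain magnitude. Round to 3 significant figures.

At ω = 4243 rad/s:
pole (1 + j4243·0.002) = 1 + j8.486 → |·| ≈ 8.5447, ∠ ≈ 83.28°
pole (1 + j4243·0.0005) = 1 + j2.1215 → |·| ≈ 2.3454, ∠ ≈ 64.76°
|G| = 0.0001 · 1 / (8.5447 · 2.3454) ≈ 4.9898e-06

4.99e-06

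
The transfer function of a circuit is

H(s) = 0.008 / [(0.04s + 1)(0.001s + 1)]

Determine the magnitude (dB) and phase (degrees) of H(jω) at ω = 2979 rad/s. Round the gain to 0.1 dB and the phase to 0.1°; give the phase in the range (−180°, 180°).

At ω = 2979 rad/s:
pole (1 + j2979·0.04) = 1 + j119.16 → |·| ≈ 119.16, ∠ ≈ 89.52°
pole (1 + j2979·0.001) = 1 + j2.979 → |·| ≈ 3.1424, ∠ ≈ 71.44°
|H| = 0.008 · 1 / (119.16 · 3.1424) ≈ 2.1365e-05
Gain = 20 log₁₀(2.1365e-05) ≈ -93.41 dB
∠H = (0°) − (89.52° + 71.44°) = -160.96°

-93.4 dB, -161.0°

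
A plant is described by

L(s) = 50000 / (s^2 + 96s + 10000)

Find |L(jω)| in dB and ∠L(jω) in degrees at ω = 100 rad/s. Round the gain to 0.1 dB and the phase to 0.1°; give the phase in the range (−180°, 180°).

14.3 dB, -90.0°

At s = jω = j100:
quadratic: (j100)² + 96·j100 + 10000 = 0 + j9600 → |·| ≈ 9600, ∠ ≈ 90.00°
|L| = 50000 / 9600 ≈ 5.2083
Gain = 20 log₁₀(5.2083) ≈ 14.33 dB
∠L = 0.00° − 90.00° = -90.00°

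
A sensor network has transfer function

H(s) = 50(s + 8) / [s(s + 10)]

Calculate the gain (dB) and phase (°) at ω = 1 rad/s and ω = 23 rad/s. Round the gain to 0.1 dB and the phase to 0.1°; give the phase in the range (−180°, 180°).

ω = 1: 32.1 dB, -88.6°; ω = 23: 6.5 dB, -85.7°

At s = jω = j1:
zero (s+8): 8 + j1 → |·| = √(8²+1²) = √65 ≈ 8.0623, ∠ = arctan(1/8) ≈ 7.13°
pole (s+10): 10 + j1 → |·| = √(10²+1²) = √101 ≈ 10.05, ∠ = arctan(1/10) ≈ 5.71°
pole at origin: |s| = 1, ∠ = 90.00° (in denominator)
|H| = 50 · 8.0623 / 10.05 ≈ 40.111
Gain = 20 log₁₀(40.111) ≈ 32.07 dB
∠H = 7.13° − 95.71° = -88.58°

At s = jω = j23:
zero (s+8): 8 + j23 → |·| = √(8²+23²) = √593 ≈ 24.352, ∠ = arctan(23/8) ≈ 70.82°
pole (s+10): 10 + j23 → |·| = √(10²+23²) = √629 ≈ 25.08, ∠ = arctan(23/10) ≈ 66.50°
pole at origin: |s| = 23, ∠ = 90.00° (in denominator)
|H| = 50 · 24.352 / 576.84 ≈ 2.1108
Gain = 20 log₁₀(2.1108) ≈ 6.49 dB
∠H = 70.82° − 156.50° = -85.68°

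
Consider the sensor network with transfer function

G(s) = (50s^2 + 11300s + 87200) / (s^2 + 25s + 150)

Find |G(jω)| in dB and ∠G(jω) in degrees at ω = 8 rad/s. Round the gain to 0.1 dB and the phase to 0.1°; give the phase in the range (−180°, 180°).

55.1 dB, -19.6°

Substitute s = j8:
Numerator: 50(j8)^2 + 11300(j8) + 87200 = 84000 + j90400
Denominator: (j8)^2 + 25(j8) + 150 = 86 + j200
|N| = √(84000² + 90400²) ≈ 1.234e+05, ∠N ≈ 47.10°
|D| = √(86² + 200²) ≈ 217.71, ∠D ≈ 66.73°
|G| = 1.234e+05 / 217.71 ≈ 566.81
Gain = 20 log₁₀(566.81) ≈ 55.07 dB
∠G = 47.10° − 66.73° = -19.63°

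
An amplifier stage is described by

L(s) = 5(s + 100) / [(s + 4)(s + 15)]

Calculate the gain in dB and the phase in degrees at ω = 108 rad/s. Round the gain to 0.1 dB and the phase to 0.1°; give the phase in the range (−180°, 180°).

At s = jω = j108:
zero (s+100): 100 + j108 → |·| = √(100²+108²) = √21664 ≈ 147.19, ∠ = arctan(108/100) ≈ 47.20°
pole (s+4): 4 + j108 → |·| = √(4²+108²) = √11680 ≈ 108.07, ∠ = arctan(108/4) ≈ 87.88°
pole (s+15): 15 + j108 → |·| = √(15²+108²) = √11889 ≈ 109.04, ∠ = arctan(108/15) ≈ 82.09°
|L| = 5 · 147.19 / 11784 ≈ 0.062453
Gain = 20 log₁₀(0.062453) ≈ -24.09 dB
∠L = 47.20° − 169.97° = -122.77°

-24.1 dB, -122.8°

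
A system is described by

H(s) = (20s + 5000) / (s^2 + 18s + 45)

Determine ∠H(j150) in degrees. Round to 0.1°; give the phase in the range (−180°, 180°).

-142.2°

Substitute s = j150:
Numerator: 20(j150) + 5000 = 5000 + j3000
Denominator: (j150)^2 + 18(j150) + 45 = -22455 + j2700
|N| = √(5000² + 3000²) ≈ 5831, ∠N ≈ 30.96°
|D| = √(22455² + 2700²) ≈ 22617, ∠D ≈ 173.14°
∠H = 30.96° − 173.14° = -142.18°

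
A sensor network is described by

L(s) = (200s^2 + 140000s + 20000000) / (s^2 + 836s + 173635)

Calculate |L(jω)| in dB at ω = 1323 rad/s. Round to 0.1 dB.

45.9 dB

Substitute s = j1323:
Numerator: 200(j1323)^2 + 140000(j1323) + 20000000 = -330065800 + j185220000
Denominator: (j1323)^2 + 836(j1323) + 173635 = -1576694 + j1106028
|N| = √(330065800² + 185220000²) ≈ 3.7848e+08, ∠N ≈ 150.70°
|D| = √(1576694² + 1106028²) ≈ 1.9259e+06, ∠D ≈ 144.95°
|L| = 3.7848e+08 / 1.9259e+06 ≈ 196.52
Gain = 20 log₁₀(196.52) ≈ 45.87 dB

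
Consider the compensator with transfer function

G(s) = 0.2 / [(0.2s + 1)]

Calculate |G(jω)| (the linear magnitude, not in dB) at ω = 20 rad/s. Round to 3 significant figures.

0.0485

At ω = 20 rad/s:
pole (1 + j20·0.2) = 1 + j4 → |·| ≈ 4.1231, ∠ ≈ 75.96°
|G| = 0.2 · 1 / (4.1231) ≈ 0.048507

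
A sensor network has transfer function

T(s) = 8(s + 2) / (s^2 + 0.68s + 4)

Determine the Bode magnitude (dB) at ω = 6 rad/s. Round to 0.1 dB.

At s = jω = j6:
zero (s+2): 2 + j6 → |·| = √(2²+6²) = √40 ≈ 6.3246, ∠ = arctan(6/2) ≈ 71.57°
quadratic: (j6)² + 0.68·j6 + 4 = -32 + j4.08 → |·| ≈ 32.259, ∠ ≈ 172.73°
|T| = 8 · 6.3246 / 32.259 ≈ 1.5685
Gain = 20 log₁₀(1.5685) ≈ 3.91 dB

3.9 dB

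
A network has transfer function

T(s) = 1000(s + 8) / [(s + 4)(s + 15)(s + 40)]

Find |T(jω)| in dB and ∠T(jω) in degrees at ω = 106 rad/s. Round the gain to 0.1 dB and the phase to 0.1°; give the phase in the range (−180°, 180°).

At s = jω = j106:
zero (s+8): 8 + j106 → |·| = √(8²+106²) = √11300 ≈ 106.3, ∠ = arctan(106/8) ≈ 85.68°
pole (s+4): 4 + j106 → |·| = √(4²+106²) = √11252 ≈ 106.08, ∠ = arctan(106/4) ≈ 87.84°
pole (s+15): 15 + j106 → |·| = √(15²+106²) = √11461 ≈ 107.06, ∠ = arctan(106/15) ≈ 81.95°
pole (s+40): 40 + j106 → |·| = √(40²+106²) = √12836 ≈ 113.3, ∠ = arctan(106/40) ≈ 69.33°
|T| = 1000 · 106.3 / 1.2867e+06 ≈ 0.082614
Gain = 20 log₁₀(0.082614) ≈ -21.66 dB
∠T = 85.68° − 239.12° = -153.44°

-21.7 dB, -153.4°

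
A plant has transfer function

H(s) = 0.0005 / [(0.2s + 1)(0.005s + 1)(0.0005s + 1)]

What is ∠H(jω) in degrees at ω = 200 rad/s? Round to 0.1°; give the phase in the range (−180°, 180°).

-139.3°

At ω = 200 rad/s:
pole (1 + j200·0.2) = 1 + j40 → |·| ≈ 40.012, ∠ ≈ 88.57°
pole (1 + j200·0.005) = 1 + j1 → |·| ≈ 1.4142, ∠ ≈ 45.00°
pole (1 + j200·0.0005) = 1 + j0.1 → |·| ≈ 1.005, ∠ ≈ 5.71°
∠H = (0°) − (88.57° + 45.00° + 5.71°) = -139.28°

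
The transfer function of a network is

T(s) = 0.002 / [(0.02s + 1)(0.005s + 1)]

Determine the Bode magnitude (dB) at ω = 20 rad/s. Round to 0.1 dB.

-54.7 dB

At ω = 20 rad/s:
pole (1 + j20·0.02) = 1 + j0.4 → |·| ≈ 1.077, ∠ ≈ 21.80°
pole (1 + j20·0.005) = 1 + j0.1 → |·| ≈ 1.005, ∠ ≈ 5.71°
|T| = 0.002 · 1 / (1.077 · 1.005) ≈ 0.0018478
Gain = 20 log₁₀(0.0018478) ≈ -54.67 dB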